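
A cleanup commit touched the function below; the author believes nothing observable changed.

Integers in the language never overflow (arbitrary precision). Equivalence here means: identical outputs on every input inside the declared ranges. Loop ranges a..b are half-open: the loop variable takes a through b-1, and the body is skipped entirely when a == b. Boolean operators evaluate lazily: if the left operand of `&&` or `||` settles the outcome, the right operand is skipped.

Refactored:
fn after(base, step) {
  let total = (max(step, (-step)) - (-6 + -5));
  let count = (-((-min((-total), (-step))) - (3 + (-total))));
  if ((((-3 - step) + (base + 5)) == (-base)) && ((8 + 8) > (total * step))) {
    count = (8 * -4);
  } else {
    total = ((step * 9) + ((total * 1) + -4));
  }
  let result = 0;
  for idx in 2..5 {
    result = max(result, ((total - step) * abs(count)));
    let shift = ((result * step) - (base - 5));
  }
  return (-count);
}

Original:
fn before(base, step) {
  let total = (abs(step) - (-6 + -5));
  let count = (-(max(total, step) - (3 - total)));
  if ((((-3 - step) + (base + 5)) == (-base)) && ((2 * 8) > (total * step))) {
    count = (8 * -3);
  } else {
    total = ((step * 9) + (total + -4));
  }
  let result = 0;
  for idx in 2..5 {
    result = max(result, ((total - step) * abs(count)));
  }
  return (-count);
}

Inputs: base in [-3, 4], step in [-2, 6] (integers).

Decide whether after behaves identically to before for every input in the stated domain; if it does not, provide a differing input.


The rewrite breaks on base=-2, step=-2, where the results are 24 and 32.
before: total becomes 13; next count becomes -23; next ((((-3 - step) + (base + 5)) == (-base)) && ((2 * 8) > (total * step))) evaluates to true; next count becomes -24; next result becomes 0; next at idx=2:; next result becomes 360; next at idx=3:; next result becomes 360; next at idx=4:; next result becomes 360; next final value 24
after: total becomes 13; next count becomes -23; next ((((-3 - step) + (base + 5)) == (-base)) && ((8 + 8) > (total * step))) evaluates to true; next count becomes -32; next result becomes 0; next at idx=2:; next result becomes 480; next shift becomes -953; next at idx=3:; next result becomes 480; next shift becomes -953; next at idx=4:; next result becomes 480; next shift becomes -953; next final value 32
verdict: not equivalent; witness: base=-2, step=-2


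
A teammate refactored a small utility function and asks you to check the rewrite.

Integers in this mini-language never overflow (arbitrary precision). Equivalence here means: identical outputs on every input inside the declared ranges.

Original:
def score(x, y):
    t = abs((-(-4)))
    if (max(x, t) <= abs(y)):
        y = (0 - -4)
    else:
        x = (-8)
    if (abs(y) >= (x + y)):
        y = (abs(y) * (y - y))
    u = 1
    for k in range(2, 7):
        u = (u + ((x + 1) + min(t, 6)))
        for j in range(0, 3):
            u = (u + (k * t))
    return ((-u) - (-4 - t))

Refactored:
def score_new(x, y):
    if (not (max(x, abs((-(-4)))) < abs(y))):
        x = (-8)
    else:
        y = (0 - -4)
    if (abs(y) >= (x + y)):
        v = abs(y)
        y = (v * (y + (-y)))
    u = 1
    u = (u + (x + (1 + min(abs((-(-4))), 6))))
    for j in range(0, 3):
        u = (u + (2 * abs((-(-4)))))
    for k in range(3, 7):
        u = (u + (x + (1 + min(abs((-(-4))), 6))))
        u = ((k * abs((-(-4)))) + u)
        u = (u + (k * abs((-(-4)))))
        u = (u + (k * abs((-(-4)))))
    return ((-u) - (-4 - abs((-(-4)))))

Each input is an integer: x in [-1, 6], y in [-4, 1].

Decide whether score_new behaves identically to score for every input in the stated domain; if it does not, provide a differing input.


These are not equivalent — on x=-1, y=-4 the outputs split (-253 vs -218).
score: t = 4; (max(x, t) <= abs(y)) -> true; y = 4; (abs(y) >= (x + y)) -> true; y = 0; u = 1; [k=2]; u = 5; [j=0]; u = 13; [j=1]; u = 21; [j=2]; u = 29; [k=3]; u = 33; [j=0]; u = 45; [j=1]; u = 57; [j=2]; u = 69; [k=4]; u = 73; [j=0]; u = 89; [j=1]; u = 105; [j=2]; u = 121; [k=5]; u = 125; [j=0]; u = 145; [j=1]; u = 165; [j=2]; u = 185; [k=6]; u = 189; [j=0]; u = 213; [j=1]; u = 237; [j=2]; u = 261; return -253
score_new: (not (max(x, abs((-(-4)))) < abs(y))) -> true; x = -8; (abs(y) >= (x + y)) -> true; v = 4; y = 0; u = 1; u = -2; [j=0]; u = 6; [j=1]; u = 14; [j=2]; u = 22; [k=3]; u = 19; u = 31; u = 43; u = 55; [k=4]; u = 52; u = 68; u = 84; u = 100; [k=5]; u = 97; u = 117; u = 137; u = 157; [k=6]; u = 154; u = 178; u = 202; u = 226; return -218
verdict: not equivalent; witness: x=-1, y=-4


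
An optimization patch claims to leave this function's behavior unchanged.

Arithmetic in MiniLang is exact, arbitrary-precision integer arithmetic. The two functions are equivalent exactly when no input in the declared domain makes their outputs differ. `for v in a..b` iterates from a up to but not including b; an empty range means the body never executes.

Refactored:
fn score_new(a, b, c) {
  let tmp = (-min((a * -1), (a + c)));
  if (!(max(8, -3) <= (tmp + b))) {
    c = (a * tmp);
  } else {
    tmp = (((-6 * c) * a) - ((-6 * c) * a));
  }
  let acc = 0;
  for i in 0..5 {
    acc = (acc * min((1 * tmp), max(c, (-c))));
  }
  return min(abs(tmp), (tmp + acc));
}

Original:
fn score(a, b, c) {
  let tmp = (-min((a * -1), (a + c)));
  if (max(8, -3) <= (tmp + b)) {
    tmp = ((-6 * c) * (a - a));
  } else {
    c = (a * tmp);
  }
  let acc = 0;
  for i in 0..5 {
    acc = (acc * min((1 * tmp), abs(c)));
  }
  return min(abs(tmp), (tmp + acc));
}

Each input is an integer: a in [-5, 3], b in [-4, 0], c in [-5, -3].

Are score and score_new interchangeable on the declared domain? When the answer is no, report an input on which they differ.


The two are interchangeable: constant usage differs, and arithmetic usage differs, and min/max/abs usage differs, and boolean connective usage differs, and every declared input agrees.
Tracing a=-2, b=-2, c=-3: score: tmp becomes 5; next (max(8, -3) <= (tmp + b)) evaluates to false; next c becomes -10; next acc becomes 0; next at i=0:; next acc becomes 0; next at i=1:; next acc becomes 0; next at i=2:; next acc becomes 0; next at i=3:; next acc becomes 0; next at i=4:; next acc becomes 0; next final value 5 | score_new: tmp becomes 5; next (!(max(8, -3) <= (tmp + b))) evaluates to true; next c becomes -10; next acc becomes 0; next at i=0:; next acc becomes 0; next at i=1:; next acc becomes 0; next at i=2:; next acc becomes 0; next at i=3:; next acc becomes 0; next at i=4:; next acc becomes 0; next final value 5 — matching result 5.
Every one of the 135 inputs gives matching results.
verdict: equivalent


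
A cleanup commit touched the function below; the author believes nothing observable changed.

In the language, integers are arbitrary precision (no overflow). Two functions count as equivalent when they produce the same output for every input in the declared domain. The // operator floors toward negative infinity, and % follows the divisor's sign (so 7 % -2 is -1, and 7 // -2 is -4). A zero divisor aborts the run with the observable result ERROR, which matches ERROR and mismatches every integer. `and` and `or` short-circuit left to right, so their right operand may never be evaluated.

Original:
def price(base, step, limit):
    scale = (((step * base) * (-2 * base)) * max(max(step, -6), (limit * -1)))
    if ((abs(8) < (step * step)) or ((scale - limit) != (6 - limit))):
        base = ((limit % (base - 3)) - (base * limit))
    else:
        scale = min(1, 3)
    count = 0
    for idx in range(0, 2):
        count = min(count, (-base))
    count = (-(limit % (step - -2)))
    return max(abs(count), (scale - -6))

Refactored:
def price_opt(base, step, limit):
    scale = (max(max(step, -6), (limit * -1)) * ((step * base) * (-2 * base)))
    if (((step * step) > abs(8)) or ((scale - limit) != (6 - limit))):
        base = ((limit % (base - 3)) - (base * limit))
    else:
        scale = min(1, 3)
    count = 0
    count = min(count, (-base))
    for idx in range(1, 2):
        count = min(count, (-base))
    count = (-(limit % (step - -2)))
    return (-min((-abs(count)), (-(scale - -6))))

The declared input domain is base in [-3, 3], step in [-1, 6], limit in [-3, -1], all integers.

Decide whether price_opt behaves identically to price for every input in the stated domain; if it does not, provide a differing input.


The two versions differ — the changes include loop structure differs; also statement counts differ; also min/max/abs usage differs; also comparison usage differs.
As a probe, take base=1, step=0, limit=-2: price runs scale becomes 0; next ((abs(8) < (step * step)) or ((scale - limit) != (6 - limit))) evaluates to true; next base becomes 2; next count becomes 0; next at idx=0:; next count becomes -2; next at idx=1:; next count becomes -2; next count becomes 0; next final value 6; price_opt runs scale becomes 0; next (((step * step) > abs(8)) or ((scale - limit) != (6 - limit))) evaluates to true; next base becomes 2; next count becomes 0; next count becomes -2; next at idx=1:; next count becomes -2; next count becomes 0; next final value 6; both end at 6.
Every one of the 168 inputs gives matching results.
verdict: equivalent


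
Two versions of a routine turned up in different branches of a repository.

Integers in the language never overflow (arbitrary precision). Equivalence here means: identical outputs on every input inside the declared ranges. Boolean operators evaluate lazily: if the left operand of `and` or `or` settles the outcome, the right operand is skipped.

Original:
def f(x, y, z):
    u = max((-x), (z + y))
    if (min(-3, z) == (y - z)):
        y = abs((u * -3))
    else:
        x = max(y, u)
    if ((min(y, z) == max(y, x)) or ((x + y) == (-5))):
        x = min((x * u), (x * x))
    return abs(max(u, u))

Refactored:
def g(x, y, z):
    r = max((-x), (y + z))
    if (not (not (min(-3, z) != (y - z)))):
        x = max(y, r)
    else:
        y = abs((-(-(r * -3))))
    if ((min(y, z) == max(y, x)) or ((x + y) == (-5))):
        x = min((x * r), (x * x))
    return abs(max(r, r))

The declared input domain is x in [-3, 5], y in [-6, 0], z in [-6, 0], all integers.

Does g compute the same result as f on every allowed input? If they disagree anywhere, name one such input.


Behavior is preserved: although boolean connective usage differs; and comparison usage differs; and local variable names differ, the outputs never diverge.
Tracing x=-3, y=-6, z=-4: f: u = 3; (min(-3, z) == (y - z)) -> false; x = 3; ((min(y, z) == max(y, x)) or ((x + y) == (-5))) -> false; return 3 | g: r = 3; (not (not (min(-3, z) != (y - z)))) -> true; x = 3; ((min(y, z) == max(y, x)) or ((x + y) == (-5))) -> false; return 3 — matching result 3.
Across all 441 domain points the two functions coincide.
verdict: equivalent


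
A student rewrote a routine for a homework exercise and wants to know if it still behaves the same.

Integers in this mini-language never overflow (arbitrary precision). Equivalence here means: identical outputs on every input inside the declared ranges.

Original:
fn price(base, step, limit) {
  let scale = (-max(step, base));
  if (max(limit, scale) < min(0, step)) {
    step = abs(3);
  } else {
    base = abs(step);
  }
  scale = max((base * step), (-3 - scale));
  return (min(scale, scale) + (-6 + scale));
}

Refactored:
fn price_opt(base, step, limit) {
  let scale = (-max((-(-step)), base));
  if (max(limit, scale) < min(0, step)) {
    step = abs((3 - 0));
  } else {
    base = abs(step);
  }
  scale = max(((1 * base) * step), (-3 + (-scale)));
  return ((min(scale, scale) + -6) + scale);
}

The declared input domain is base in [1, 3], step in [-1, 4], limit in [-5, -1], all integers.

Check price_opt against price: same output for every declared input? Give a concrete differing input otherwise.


Differences: constant usage differs; arithmetic usage differs — yet all 90 inputs agree.
verdict: equivalent


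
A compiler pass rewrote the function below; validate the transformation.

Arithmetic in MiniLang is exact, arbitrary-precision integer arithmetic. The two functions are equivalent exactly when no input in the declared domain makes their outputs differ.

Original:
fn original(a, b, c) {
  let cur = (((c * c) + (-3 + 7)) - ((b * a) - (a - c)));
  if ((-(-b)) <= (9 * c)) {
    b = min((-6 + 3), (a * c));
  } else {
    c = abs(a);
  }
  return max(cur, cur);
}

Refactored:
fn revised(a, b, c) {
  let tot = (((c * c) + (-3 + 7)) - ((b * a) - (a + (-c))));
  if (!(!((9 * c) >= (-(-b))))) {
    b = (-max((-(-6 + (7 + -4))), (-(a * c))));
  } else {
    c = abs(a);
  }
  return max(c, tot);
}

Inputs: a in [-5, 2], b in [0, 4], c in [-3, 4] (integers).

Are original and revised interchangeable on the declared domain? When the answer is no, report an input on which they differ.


These are not equivalent — on a=-5, b=0, c=-1 the outputs split (1 vs 5).
original: cur := 1 | ((-(-b)) <= (9 * c)): false | c := 5 | result 1
revised: tot := 1 | (!(!((9 * c) >= (-(-b))))): false | c := 5 | result 5
verdict: not equivalent; witness: a=-5, b=0, c=-1


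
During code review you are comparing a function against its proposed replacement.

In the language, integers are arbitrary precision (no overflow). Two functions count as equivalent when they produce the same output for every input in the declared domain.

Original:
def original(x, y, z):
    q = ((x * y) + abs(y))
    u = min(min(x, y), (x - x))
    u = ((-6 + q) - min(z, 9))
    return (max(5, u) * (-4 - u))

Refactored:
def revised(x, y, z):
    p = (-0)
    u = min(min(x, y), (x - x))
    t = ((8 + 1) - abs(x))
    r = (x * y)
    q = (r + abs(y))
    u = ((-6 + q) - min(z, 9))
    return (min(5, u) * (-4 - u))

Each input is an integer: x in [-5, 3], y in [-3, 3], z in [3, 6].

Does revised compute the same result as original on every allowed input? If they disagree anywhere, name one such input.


On input x=-5, y=-3, z=3, original returns -117 while revised returns -65.
verdict: not equivalent; witness: x=-5, y=-3, z=3


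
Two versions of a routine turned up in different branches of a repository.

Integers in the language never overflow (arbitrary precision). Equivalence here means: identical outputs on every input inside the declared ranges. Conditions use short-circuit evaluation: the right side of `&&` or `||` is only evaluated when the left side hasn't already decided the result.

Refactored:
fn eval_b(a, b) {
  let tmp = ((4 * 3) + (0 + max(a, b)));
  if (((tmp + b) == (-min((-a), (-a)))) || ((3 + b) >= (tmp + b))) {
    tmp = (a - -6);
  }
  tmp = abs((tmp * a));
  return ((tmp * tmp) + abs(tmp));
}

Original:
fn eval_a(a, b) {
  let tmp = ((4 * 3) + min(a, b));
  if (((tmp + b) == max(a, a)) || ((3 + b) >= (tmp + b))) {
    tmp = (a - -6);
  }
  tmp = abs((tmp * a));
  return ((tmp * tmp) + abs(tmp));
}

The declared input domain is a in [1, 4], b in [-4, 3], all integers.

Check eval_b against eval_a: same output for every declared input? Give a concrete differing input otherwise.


Try a=1, b=-4.
eval_a: tmp=8, then (((tmp + b) == max(a, a)) || ((3 + b) >= (tmp + b))) is false, then tmp=8, then returns 72
eval_b: tmp=13, then (((tmp + b) == (-min((-a), (-a)))) || ((3 + b) >= (tmp + b))) is false, then tmp=13, then returns 182
72 != 182, so the rewrite changes behavior.
verdict: not equivalent; witness: a=1, b=-4


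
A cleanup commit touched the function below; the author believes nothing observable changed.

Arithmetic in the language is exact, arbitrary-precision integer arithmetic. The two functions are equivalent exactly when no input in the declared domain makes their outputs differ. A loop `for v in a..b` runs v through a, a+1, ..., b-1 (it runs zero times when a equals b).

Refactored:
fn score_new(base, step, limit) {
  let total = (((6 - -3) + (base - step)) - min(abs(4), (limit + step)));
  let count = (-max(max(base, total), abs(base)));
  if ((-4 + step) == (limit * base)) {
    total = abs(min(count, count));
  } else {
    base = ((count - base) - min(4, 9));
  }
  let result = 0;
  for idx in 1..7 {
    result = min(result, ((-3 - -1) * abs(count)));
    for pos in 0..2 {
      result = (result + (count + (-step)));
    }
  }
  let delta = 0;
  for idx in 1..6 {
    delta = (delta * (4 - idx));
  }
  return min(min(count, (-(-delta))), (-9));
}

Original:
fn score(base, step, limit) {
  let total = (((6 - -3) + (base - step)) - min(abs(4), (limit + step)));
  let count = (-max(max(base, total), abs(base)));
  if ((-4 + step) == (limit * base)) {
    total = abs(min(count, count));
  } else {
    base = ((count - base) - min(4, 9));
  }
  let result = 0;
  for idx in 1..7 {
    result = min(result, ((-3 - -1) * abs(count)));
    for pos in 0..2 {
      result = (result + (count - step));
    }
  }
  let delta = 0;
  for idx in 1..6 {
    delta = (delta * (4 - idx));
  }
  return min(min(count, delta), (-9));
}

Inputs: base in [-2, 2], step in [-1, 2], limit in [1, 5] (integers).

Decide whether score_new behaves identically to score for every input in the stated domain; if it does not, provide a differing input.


Behavior is preserved: although arithmetic usage differs, the outputs never diverge.
Spot check at base=-2, step=0, limit=1 — score: total=6, then count=-6, then ((-4 + step) == (limit * base)) is false, then base=-8, then result=0, then (idx=1), then result=-12, then (pos=0), then result=-18, then (pos=1), then result=-24, then (idx=2), then result=-24, then (pos=0), then result=-30, then (pos=1), then result=-36, then (idx=3), then result=-36, then (pos=0), then result=-42, then (pos=1), then result=-48, then (idx=4), then result=-48, then (pos=0), then result=-54, then (pos=1), then result=-60, then (idx=5), then result=-60, then (pos=0), then result=-66, then (pos=1), then result=-72, then (idx=6), then result=-72, then (pos=0), then result=-78, then (pos=1), then result=-84, then delta=0, then (idx=1), then delta=0, then (idx=2), then delta=0, then (idx=3), then delta=0, then (idx=4), then delta=0, then (idx=5), then delta=0, then returns -9. score_new: total=6, then count=-6, then ((-4 + step) == (limit * base)) is false, then base=-8, then result=0, then (idx=1), then result=-12, then (pos=0), then result=-18, then (pos=1), then result=-24, then (idx=2), then result=-24, then (pos=0), then result=-30, then (pos=1), then result=-36, then (idx=3), then result=-36, then (pos=0), then result=-42, then (pos=1), then result=-48, then (idx=4), then result=-48, then (pos=0), then result=-54, then (pos=1), then result=-60, then (idx=5), then result=-60, then (pos=0), then result=-66, then (pos=1), then result=-72, then (idx=6), then result=-72, then (pos=0), then result=-78, then (pos=1), then result=-84, then delta=0, then (idx=1), then delta=0, then (idx=2), then delta=0, then (idx=3), then delta=0, then (idx=4), then delta=0, then (idx=5), then delta=0, then returns -9. Both give -9.
Checked all 100 inputs in the declared domain: the outputs agree on every one.
verdict: equivalent


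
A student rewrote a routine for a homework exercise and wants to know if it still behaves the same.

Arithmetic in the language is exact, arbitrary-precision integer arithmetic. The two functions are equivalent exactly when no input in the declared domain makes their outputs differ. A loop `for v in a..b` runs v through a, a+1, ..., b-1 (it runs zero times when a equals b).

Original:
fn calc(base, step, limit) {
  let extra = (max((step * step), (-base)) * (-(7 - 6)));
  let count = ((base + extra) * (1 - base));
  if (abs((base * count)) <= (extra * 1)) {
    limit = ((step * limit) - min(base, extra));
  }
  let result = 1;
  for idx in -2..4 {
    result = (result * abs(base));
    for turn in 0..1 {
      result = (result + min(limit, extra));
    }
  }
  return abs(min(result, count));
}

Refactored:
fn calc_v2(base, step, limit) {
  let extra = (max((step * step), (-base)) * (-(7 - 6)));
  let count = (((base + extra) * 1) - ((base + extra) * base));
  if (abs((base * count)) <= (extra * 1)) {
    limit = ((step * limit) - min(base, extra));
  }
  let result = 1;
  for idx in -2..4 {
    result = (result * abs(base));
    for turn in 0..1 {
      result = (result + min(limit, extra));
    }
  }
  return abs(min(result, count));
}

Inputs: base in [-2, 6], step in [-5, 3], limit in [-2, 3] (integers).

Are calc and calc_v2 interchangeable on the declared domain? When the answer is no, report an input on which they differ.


The two are interchangeable: arithmetic usage differs, and every declared input agrees.
Spot check at base=6, step=0, limit=-1 — calc: extra=0, then count=-30, then (abs((base * count)) <= (extra * 1)) is false, then result=1, then (idx=-2), then result=6, then (turn=0), then result=5, then (idx=-1), then result=30, then (turn=0), then result=29, then (idx=0), then result=174, then (turn=0), then result=173, then (idx=1), then result=1038, then (turn=0), then result=1037, then (idx=2), then result=6222, then (turn=0), then result=6221, then (idx=3), then result=37326, then (turn=0), then result=37325, then returns 30. calc_v2: extra=0, then count=-30, then (abs((base * count)) <= (extra * 1)) is false, then result=1, then (idx=-2), then result=6, then (turn=0), then result=5, then (idx=-1), then result=30, then (turn=0), then result=29, then (idx=0), then result=174, then (turn=0), then result=173, then (idx=1), then result=1038, then (turn=0), then result=1037, then (idx=2), then result=6222, then (turn=0), then result=6221, then (idx=3), then result=37326, then (turn=0), then result=37325, then returns 30. Both give 30.
Sweeping the whole domain (486 inputs) finds no disagreement.
verdict: equivalent


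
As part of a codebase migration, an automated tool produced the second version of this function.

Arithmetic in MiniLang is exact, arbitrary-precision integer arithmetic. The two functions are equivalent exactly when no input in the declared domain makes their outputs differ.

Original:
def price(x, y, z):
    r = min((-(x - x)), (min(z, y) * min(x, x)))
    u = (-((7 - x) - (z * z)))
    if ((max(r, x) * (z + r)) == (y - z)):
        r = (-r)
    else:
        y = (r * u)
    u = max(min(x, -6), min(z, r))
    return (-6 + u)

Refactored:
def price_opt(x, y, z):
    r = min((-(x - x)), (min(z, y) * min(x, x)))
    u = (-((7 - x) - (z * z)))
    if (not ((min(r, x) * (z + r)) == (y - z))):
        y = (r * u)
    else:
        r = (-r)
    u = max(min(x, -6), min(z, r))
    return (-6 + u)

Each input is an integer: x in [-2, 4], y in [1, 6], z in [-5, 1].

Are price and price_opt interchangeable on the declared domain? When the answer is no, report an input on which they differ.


Run the pair on x=2, y=5, z=-1.
price: r := -2 | u := -4 | ((max(r, x) * (z + r)) == (y - z)): false | y := 8 | u := -2 | result -8
price_opt: r := -2 | u := -4 | (not ((min(r, x) * (z + r)) == (y - z))): false | r := 2 | u := -1 | result -7
-8 and -7 differ, so these are not the same function on this domain.
verdict: not equivalent; witness: x=2, y=5, z=-1


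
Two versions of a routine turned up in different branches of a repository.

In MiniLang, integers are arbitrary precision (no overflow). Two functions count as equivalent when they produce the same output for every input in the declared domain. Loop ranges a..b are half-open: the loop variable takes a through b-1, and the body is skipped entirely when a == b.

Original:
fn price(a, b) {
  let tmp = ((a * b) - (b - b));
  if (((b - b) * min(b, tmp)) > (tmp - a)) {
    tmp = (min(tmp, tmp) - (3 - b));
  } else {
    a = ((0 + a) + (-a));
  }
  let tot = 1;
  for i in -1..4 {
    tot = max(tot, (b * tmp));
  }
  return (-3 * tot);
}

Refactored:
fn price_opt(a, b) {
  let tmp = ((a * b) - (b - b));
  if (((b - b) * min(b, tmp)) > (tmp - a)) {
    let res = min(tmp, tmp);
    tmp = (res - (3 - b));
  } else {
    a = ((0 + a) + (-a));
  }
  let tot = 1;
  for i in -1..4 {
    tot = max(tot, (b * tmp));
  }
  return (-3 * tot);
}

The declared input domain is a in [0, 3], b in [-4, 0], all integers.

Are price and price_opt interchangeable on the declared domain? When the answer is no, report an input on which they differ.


Changes here: local variable names differ, statement counts differ; the full 20-point sweep finds no disagreement.
verdict: equivalent


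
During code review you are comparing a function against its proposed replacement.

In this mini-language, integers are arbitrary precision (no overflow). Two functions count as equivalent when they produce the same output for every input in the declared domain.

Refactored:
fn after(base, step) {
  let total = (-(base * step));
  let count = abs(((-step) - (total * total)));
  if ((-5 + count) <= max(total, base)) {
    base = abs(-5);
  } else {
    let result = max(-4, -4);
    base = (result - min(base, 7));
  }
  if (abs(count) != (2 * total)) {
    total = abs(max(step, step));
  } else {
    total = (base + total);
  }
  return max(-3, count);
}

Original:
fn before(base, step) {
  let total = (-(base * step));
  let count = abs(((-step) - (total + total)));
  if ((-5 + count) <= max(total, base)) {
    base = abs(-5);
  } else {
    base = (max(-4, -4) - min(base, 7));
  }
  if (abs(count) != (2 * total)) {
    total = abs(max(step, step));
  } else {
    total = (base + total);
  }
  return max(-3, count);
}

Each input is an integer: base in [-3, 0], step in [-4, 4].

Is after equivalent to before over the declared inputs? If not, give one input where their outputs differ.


Take base=-3, step=-4.
before: total=-12, then count=28, then ((-5 + count) <= max(total, base)) is false, then base=-1, then (abs(count) != (2 * total)) is true, then total=4, then returns 28
after: total=-12, then count=140, then ((-5 + count) <= max(total, base)) is false, then result=-4, then base=-1, then (abs(count) != (2 * total)) is true, then total=4, then returns 140
28 against 140: the behavior changed.
verdict: not equivalent; witness: base=-3, step=-4


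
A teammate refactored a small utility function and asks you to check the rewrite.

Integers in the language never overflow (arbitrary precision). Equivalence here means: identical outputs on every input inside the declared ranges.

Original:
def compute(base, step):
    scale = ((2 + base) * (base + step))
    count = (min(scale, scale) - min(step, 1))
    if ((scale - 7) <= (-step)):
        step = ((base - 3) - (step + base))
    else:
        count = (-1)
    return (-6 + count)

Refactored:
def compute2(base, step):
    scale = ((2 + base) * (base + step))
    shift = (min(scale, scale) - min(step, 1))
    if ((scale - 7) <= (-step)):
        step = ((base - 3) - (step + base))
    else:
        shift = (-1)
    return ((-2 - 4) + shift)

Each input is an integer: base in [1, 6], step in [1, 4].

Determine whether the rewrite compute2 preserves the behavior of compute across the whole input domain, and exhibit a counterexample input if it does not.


This is a faithful refactor — constant usage differs; and local variable names differ; and arithmetic usage differs, but the computed results match everywhere.
As a probe, take base=1, step=3: compute runs scale=12, then count=11, then ((scale - 7) <= (-step)) is false, then count=-1, then returns -7; compute2 runs scale=12, then shift=11, then ((scale - 7) <= (-step)) is false, then shift=-1, then returns -7; both end at -7.
An exhaustive pass over the 24 declared inputs shows identical outputs.
verdict: equivalent


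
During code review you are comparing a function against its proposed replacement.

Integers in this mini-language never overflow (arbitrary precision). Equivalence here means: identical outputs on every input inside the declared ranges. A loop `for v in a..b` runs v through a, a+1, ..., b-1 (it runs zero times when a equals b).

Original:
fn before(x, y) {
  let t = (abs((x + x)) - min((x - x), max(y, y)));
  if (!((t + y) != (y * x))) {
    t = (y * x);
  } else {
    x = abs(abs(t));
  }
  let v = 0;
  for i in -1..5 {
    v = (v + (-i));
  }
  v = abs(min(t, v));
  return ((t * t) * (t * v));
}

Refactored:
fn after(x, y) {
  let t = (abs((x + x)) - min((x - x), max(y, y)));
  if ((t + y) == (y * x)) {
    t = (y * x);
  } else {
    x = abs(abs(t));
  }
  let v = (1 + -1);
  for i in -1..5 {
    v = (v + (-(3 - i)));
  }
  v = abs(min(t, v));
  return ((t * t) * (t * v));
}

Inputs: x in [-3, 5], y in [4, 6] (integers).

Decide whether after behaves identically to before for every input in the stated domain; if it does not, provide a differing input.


This is a faithful refactor — constant usage differs; also comparison usage differs; also arithmetic usage differs; also boolean connective usage differs, but the computed results match everywhere.
Tracing x=-3, y=4: before: t becomes 6; next (!((t + y) != (y * x))) evaluates to false; next x becomes 6; next v becomes 0; next at i=-1:; next v becomes 1; next at i=0:; next v becomes 1; next at i=1:; next v becomes 0; next at i=2:; next v becomes -2; next at i=3:; next v becomes -5; next at i=4:; next v becomes -9; next v becomes 9; next final value 1944 | after: t becomes 6; next ((t + y) == (y * x)) evaluates to false; next x becomes 6; next v becomes 0; next at i=-1:; next v becomes -4; next at i=0:; next v becomes -7; next at i=1:; next v becomes -9; next at i=2:; next v becomes -10; next at i=3:; next v becomes -10; next at i=4:; next v becomes -9; next v becomes 9; next final value 1944 — matching result 1944.
Across all 27 domain points the two functions coincide.
verdict: equivalent


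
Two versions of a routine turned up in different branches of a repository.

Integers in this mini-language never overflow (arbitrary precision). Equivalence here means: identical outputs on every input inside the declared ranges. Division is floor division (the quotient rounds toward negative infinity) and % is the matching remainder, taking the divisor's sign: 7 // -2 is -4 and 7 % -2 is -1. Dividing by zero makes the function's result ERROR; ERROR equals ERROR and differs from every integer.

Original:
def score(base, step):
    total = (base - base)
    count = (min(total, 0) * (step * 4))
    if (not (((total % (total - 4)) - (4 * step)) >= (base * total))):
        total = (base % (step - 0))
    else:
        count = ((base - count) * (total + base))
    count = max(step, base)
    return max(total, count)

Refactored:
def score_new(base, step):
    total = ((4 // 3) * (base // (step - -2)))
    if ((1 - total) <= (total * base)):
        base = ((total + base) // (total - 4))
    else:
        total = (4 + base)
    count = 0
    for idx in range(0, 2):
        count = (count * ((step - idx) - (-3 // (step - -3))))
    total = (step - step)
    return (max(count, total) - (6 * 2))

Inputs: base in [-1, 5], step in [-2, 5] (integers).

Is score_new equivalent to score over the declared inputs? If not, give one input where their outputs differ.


There is a counterexample at base=-1, step=-2: 0 on one side, ERROR on the other.
score: total becomes 0; next count becomes 0; next (not (((total % (total - 4)) - (4 * step)) >= (base * total))) evaluates to false; next count becomes 1; next count becomes -1; next final value 0
score_new: hits division by zero so the output is ERROR
verdict: not equivalent; witness: base=-1, step=-2


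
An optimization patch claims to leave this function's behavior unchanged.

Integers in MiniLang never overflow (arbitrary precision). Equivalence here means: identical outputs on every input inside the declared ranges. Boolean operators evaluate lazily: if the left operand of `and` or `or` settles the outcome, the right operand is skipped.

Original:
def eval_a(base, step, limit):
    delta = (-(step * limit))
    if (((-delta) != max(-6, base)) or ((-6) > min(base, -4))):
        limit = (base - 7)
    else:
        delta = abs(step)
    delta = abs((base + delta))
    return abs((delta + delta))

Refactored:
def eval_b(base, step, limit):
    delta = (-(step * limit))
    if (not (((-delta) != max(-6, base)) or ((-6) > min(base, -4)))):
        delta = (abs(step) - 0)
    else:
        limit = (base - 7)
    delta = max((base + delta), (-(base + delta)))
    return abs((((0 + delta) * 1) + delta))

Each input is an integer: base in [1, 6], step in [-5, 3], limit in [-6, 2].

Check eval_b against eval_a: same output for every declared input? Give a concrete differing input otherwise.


Side by side, the visible changes include: constant usage differs, and boolean connective usage differs, and arithmetic usage differs, and min/max/abs usage differs.
Tracing base=2, step=0, limit=-4: eval_a: delta := 0 | (((-delta) != max(-6, base)) or ((-6) > min(base, -4))): true | limit := -5 | delta := 2 | result 4 | eval_b: delta := 0 | (not (((-delta) != max(-6, base)) or ((-6) > min(base, -4)))): false | limit := -5 | delta := 2 | result 4 — matching result 4.
Checked all 486 inputs in the declared domain: the outputs agree on every one.
verdict: equivalent


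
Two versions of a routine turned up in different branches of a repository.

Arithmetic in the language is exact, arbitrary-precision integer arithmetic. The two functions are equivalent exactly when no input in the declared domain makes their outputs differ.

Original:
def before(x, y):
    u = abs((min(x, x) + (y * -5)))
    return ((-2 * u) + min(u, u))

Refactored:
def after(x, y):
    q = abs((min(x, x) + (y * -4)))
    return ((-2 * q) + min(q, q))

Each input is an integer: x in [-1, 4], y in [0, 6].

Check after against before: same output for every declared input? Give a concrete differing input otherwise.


There is a counterexample at x=-1, y=1: -6 on one side, -5 on the other.
before: u := 6 | result -6
after: q := 5 | result -5
verdict: not equivalent; witness: x=-1, y=1


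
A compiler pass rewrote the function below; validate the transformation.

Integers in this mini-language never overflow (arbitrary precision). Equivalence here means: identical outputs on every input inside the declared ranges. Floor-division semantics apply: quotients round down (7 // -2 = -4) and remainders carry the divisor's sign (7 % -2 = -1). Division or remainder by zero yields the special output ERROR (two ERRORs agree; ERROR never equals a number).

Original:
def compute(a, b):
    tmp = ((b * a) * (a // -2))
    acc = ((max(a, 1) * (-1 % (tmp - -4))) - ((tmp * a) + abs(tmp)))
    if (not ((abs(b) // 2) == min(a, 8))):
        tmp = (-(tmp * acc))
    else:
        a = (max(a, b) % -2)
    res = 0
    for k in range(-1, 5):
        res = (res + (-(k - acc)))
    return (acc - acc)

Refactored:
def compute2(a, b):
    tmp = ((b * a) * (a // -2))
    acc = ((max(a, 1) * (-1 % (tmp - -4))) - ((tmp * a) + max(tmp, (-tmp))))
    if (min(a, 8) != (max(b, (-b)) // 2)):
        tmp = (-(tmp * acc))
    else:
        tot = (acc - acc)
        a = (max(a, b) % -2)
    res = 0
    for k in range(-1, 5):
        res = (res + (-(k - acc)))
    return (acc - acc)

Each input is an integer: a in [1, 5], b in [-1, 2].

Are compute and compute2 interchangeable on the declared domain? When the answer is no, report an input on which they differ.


The two are interchangeable: statement counts differ, and local variable names differ, and comparison usage differs, and min/max/abs usage differs, and arithmetic usage differs, and boolean connective usage differs, and every declared input agrees.
One worked example (a=3, b=1) — compute: tmp=-6, then acc=9, then (not ((abs(b) // 2) == min(a, 8))) is true, then tmp=54, then res=0, then (k=-1), then res=10, then (k=0), then res=19, then (k=1), then res=27, then (k=2), then res=34, then (k=3), then res=40, then (k=4), then res=45, then returns 0; compute2: tmp=-6, then acc=9, then (min(a, 8) != (max(b, (-b)) // 2)) is true, then tmp=54, then res=0, then (k=-1), then res=10, then (k=0), then res=19, then (k=1), then res=27, then (k=2), then res=34, then (k=3), then res=40, then (k=4), then res=45, then returns 0; agreement on 0.
Sweeping the whole domain (20 inputs) finds no disagreement.
verdict: equivalent


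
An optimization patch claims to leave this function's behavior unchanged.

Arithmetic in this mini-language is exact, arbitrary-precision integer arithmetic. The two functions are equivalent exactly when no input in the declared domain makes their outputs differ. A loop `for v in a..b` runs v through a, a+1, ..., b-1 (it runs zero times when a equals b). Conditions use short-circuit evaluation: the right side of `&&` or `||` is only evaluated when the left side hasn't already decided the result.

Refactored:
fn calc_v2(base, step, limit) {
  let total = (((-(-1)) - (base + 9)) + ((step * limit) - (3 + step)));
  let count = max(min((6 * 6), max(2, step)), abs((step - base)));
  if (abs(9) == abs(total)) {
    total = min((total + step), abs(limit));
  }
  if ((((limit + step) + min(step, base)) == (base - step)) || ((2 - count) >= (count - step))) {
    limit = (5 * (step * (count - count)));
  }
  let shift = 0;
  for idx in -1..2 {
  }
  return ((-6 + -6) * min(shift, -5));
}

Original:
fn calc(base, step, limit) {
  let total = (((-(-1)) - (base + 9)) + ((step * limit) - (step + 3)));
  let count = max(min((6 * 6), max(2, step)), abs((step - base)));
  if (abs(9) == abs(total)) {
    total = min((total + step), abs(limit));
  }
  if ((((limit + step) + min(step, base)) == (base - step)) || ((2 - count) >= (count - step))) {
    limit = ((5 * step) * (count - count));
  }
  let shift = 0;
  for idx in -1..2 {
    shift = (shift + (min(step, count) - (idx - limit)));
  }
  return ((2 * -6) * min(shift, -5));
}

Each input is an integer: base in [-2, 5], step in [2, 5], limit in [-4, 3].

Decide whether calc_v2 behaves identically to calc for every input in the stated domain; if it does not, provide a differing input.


On input base=5, step=2, limit=-4, calc returns 72 while calc_v2 returns 60.
verdict: not equivalent; witness: base=5, step=2, limit=-4


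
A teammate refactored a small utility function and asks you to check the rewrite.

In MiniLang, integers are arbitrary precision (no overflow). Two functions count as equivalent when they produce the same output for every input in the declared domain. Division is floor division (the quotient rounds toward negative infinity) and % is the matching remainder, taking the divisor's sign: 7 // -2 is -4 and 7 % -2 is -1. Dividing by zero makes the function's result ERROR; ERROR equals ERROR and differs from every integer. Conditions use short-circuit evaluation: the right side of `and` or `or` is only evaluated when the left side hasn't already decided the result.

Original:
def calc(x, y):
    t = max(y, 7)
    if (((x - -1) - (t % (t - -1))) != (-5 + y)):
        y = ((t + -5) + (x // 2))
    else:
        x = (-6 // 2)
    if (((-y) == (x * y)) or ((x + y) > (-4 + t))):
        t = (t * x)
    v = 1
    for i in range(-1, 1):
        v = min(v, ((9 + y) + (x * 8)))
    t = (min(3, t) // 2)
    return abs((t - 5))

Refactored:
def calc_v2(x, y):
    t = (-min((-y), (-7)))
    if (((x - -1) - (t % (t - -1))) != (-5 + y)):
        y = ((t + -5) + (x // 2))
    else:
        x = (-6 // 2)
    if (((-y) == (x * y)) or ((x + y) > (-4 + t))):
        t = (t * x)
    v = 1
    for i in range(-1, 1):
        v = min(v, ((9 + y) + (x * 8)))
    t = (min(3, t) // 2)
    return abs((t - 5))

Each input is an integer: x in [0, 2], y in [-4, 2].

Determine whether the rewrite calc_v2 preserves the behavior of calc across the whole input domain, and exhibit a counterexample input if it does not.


Reading the diff, among the changes: min/max/abs usage differs.
One worked example (x=0, y=-2) — calc: t := 7 | (((x - -1) - (t % (t - -1))) != (-5 + y)): true | y := 2 | (((-y) == (x * y)) or ((x + y) > (-4 + t))): false | v := 1 | iter i=-1: | v := 1 | iter i=0: | v := 1 | t := 1 | result 4; calc_v2: t := 7 | (((x - -1) - (t % (t - -1))) != (-5 + y)): true | y := 2 | (((-y) == (x * y)) or ((x + y) > (-4 + t))): false | v := 1 | iter i=-1: | v := 1 | iter i=0: | v := 1 | t := 1 | result 4; agreement on 4.
Sweeping the whole domain (21 inputs) finds no disagreement.
verdict: equivalent


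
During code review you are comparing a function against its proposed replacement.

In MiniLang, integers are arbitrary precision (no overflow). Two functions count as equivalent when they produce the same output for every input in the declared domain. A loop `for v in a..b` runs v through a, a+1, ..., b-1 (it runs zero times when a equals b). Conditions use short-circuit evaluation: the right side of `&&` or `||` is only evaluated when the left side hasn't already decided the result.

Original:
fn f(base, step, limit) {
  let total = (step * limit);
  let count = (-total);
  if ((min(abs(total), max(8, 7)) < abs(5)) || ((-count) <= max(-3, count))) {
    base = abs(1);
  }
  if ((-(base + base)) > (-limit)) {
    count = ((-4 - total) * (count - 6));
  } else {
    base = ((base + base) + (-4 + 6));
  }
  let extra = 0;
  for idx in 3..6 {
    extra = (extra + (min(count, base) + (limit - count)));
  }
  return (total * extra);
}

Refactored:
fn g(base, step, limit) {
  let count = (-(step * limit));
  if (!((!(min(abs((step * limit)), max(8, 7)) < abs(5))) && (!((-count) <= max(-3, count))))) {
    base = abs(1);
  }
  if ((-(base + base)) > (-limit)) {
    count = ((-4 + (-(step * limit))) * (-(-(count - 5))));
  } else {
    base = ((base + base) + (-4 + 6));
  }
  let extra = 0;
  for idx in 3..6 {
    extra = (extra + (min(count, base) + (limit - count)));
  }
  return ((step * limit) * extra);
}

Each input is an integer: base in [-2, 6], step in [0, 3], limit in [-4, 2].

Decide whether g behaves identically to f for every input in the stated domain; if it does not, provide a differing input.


Evaluate both at base=-2, step=3, limit=2.
f: total = 6; count = -6; ((min(abs(total), max(8, 7)) < abs(5)) || ((-count) <= max(-3, count))) -> false; ((-(base + base)) > (-limit)) -> true; count = 120; extra = 0; [idx=3]; extra = -120; [idx=4]; extra = -240; [idx=5]; extra = -360; return -2160
g: count = -6; (!((!(min(abs((step * limit)), max(8, 7)) < abs(5))) && (!((-count) <= max(-3, count))))) -> false; ((-(base + base)) > (-limit)) -> true; count = 110; extra = 0; [idx=3]; extra = -110; [idx=4]; extra = -220; [idx=5]; extra = -330; return -1980
-2160 and -1980 differ, so these are not the same function on this domain.
verdict: not equivalent; witness: base=-2, step=3, limit=2
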